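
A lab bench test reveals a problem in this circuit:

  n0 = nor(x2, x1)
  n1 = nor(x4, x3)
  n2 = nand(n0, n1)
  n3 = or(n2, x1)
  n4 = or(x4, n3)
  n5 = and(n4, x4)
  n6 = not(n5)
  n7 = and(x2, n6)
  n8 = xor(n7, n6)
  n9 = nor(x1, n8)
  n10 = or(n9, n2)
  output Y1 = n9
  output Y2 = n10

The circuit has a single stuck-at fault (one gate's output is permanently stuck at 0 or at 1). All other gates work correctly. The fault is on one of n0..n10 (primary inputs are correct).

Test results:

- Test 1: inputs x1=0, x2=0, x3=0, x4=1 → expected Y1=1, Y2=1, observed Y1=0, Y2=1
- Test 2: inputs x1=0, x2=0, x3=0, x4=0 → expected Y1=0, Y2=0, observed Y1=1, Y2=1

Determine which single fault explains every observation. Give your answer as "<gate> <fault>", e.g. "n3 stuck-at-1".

Fault-free values for test 1 (x1=0, x2=0, x3=0, x4=1): n0=1, n1=0, n2=1, n3=1, n4=1, n5=1, n6=0, n7=0, n8=0, n9=1, n10=1, giving Y1=1, Y2=1. Observed Y1=0, Y2=1.
Test 1: faults giving observed Y1=0, Y2=1 are {n4 stuck-at-0, n5 stuck-at-0, n6 stuck-at-1, n7 stuck-at-1, n8 stuck-at-1, n9 stuck-at-0}.
Test 2 (x1=0, x2=0, x3=0, x4=0): fault-free n0=1, n1=1, n2=0, n3=0, n4=0, n5=0, n6=1, n7=0, n8=1, n9=0, n10=0 → Y1=0, Y2=0; observed Y1=1, Y2=1. Eliminates n4 stuck-at-0, n5 stuck-at-0, n6 stuck-at-1, n8 stuck-at-1, n9 stuck-at-0.
Only n7 stuck-at-1 is consistent with every test.

n7 stuck-at-1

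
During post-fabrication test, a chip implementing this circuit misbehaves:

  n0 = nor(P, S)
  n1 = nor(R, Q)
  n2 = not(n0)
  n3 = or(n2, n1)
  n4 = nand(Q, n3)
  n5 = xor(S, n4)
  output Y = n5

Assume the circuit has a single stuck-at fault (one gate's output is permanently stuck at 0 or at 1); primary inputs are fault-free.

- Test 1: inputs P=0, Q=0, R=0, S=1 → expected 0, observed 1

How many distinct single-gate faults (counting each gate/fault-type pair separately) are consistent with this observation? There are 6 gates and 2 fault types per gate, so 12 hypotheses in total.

Fault-free: n0=0, n1=1, n2=1, n3=1, n4=1, n5=0 → 0. Observed 1.
  n0 stuck-at-0: output 0 ✗
  n0 stuck-at-1: output 0 ✗
  n1 stuck-at-0: output 0 ✗
  n1 stuck-at-1: output 0 ✗
  n2 stuck-at-0: output 0 ✗
  n2 stuck-at-1: output 0 ✗
  n3 stuck-at-0: output 0 ✗
  n3 stuck-at-1: output 0 ✗
  n4 stuck-at-0: output 1 ✓
  n4 stuck-at-1: output 0 ✗
  n5 stuck-at-0: output 0 ✗
  n5 stuck-at-1: output 1 ✓
Consistent faults: {n4 stuck-at-0, n5 stuck-at-1} — 2 in all.

2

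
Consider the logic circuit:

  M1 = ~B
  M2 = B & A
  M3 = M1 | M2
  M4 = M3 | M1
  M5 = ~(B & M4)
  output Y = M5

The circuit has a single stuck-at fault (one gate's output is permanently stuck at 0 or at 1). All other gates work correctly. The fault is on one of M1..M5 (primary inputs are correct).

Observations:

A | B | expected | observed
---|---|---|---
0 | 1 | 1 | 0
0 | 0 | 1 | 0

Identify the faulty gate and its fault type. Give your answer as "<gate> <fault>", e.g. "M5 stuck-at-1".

M5 stuck-at-0

Fault-free values for test 1 (A=0, B=1): M1=0, M2=0, M3=0, M4=0, M5=1, giving Y=1. Observed 0.
Test 1: faults giving observed 0 are {M1 stuck-at-1, M2 stuck-at-1, M3 stuck-at-1, M4 stuck-at-1, M5 stuck-at-0}.
Test 2 (A=0, B=0): fault-free M1=1, M2=0, M3=1, M4=1, M5=1 → 1; observed 0. Eliminates M1 stuck-at-1, M2 stuck-at-1, M3 stuck-at-1, M4 stuck-at-1.
Only M5 stuck-at-0 is consistent with every test.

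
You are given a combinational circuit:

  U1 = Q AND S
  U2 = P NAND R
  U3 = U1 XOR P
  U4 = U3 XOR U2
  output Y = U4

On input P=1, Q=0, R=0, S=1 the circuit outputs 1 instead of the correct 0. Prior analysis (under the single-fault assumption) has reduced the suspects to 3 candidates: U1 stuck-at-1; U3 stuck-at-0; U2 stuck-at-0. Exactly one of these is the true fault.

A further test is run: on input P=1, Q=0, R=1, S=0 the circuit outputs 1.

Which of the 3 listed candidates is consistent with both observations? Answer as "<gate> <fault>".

Evaluate each candidate on input P=1, Q=0, R=1, S=0:
  U1 stuck-at-1: U1=1 [stuck-at-1], U2=0, U3=0, U4=0 → 0 — eliminated
  U3 stuck-at-0: U1=0, U2=0, U3=0 [stuck-at-0], U4=0 → 0 — eliminated
  U2 stuck-at-0: U1=0, U2=0 [stuck-at-0], U3=1, U4=1 → 1 — matches
Only U2 stuck-at-0 reproduces the observed 1.

U2 stuck-at-0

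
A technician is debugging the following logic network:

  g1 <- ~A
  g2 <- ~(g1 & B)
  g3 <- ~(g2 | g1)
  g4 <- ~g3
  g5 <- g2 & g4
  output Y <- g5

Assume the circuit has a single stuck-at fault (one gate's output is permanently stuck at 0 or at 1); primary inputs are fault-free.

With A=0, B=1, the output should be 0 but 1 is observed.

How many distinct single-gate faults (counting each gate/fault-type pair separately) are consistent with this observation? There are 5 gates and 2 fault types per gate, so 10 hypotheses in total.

Fault-free: g1=1, g2=0, g3=0, g4=1, g5=0 → 0. Observed 1.
  g1 stuck-at-0: output 1 ✓
  g1 stuck-at-1: output 0 ✗
  g2 stuck-at-0: output 0 ✗
  g2 stuck-at-1: output 1 ✓
  g3 stuck-at-0: output 0 ✗
  g3 stuck-at-1: output 0 ✗
  g4 stuck-at-0: output 0 ✗
  g4 stuck-at-1: output 0 ✗
  g5 stuck-at-0: output 0 ✗
  g5 stuck-at-1: output 1 ✓
Consistent faults: {g1 stuck-at-0, g2 stuck-at-1, g5 stuck-at-1} — 3 in all.

3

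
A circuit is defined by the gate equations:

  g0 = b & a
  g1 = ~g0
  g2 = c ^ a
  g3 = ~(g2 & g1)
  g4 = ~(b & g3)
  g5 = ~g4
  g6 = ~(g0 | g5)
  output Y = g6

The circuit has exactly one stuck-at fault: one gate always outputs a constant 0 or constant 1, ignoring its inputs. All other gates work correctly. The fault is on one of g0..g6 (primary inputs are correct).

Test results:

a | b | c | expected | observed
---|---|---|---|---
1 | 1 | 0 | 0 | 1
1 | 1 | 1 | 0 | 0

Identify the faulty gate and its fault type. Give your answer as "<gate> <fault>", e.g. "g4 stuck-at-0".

Fault-free values for test 1 (a=1, b=1, c=0): g0=1, g1=0, g2=1, g3=1, g4=0, g5=1, g6=0, giving Y=0. Observed 1.
Test 1: faults giving observed 1 are {g0 stuck-at-0, g6 stuck-at-1}.
Test 2 (a=1, b=1, c=1): fault-free g0=1, g1=0, g2=0, g3=1, g4=0, g5=1, g6=0 → 0; observed 0. Eliminates g6 stuck-at-1.
Only g0 stuck-at-0 is consistent with every test.

g0 stuck-at-0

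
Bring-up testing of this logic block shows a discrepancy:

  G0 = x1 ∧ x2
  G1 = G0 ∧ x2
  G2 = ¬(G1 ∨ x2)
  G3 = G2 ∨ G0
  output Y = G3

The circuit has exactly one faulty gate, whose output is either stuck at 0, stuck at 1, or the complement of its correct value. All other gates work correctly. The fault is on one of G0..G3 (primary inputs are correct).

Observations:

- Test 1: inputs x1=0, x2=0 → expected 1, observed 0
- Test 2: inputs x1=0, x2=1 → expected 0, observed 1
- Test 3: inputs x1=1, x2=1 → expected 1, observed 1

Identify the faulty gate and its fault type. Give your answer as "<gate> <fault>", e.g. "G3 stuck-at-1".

Fault-free values for test 1 (x1=0, x2=0): G0=0, G1=0, G2=1, G3=1, giving Y=1. Observed 0.
Test 1: faults giving observed 0 are {G1 stuck-at-1, G1 inverted output, G2 stuck-at-0, G2 inverted output, G3 stuck-at-0, G3 inverted output}.
Test 2 (x1=0, x2=1): fault-free G0=0, G1=0, G2=0, G3=0 → 0; observed 1. Eliminates G1 stuck-at-1, G1 inverted output, G2 stuck-at-0, G3 stuck-at-0.
Test 3 (x1=1, x2=1): fault-free G0=1, G1=1, G2=0, G3=1 → 1; observed 1. Eliminates G3 inverted output.
Only G2 inverted output is consistent with every test.

G2 inverted output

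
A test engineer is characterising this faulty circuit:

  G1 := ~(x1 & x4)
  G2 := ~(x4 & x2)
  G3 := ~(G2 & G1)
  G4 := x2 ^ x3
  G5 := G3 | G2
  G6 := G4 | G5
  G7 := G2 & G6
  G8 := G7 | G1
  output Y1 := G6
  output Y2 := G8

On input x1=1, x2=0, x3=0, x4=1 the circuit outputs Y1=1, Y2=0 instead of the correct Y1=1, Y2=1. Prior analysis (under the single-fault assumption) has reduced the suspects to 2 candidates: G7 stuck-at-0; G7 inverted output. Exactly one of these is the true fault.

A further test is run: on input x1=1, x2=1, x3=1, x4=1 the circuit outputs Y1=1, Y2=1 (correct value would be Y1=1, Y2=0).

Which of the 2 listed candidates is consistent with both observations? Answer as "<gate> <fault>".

G7 inverted output

Evaluate each candidate on input x1=1, x2=1, x3=1, x4=1:
  G7 stuck-at-0: G1=0, G2=0, G3=1, G4=0, G5=1, G6=1, G7=0 [stuck-at-0], G8=0 → Y1=1, Y2=0 — eliminated
  G7 inverted output: G1=0, G2=0, G3=1, G4=0, G5=1, G6=1, G7=1 [inverted output], G8=1 → Y1=1, Y2=1 — matches
Only G7 inverted output reproduces the observed Y1=1, Y2=1.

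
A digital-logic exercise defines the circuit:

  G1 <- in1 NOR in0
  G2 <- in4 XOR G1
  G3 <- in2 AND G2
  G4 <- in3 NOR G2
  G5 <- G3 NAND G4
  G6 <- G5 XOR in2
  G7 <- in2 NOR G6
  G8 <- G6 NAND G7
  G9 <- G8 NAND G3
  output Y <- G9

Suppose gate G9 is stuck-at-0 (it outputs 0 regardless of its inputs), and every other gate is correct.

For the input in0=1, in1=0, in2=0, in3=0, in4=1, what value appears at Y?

Propagate with G9 forced: G1=0, G2=1, G3=0, G4=0, G5=1, G6=1, G7=0, G8=1, G9=0 [stuck-at-0].
So Y = 0. (Without the fault it would be 1.)

0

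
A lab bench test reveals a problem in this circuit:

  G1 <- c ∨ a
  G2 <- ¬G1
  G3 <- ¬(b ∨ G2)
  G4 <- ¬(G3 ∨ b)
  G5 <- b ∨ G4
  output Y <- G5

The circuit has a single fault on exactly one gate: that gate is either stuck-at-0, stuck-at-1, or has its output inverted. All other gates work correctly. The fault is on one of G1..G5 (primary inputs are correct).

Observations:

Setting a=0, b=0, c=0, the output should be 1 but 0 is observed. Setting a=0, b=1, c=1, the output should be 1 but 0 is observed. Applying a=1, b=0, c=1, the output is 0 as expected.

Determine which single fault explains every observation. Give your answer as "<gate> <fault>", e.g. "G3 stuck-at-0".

Fault-free values for test 1 (a=0, b=0, c=0): G1=0, G2=1, G3=0, G4=1, G5=1, giving Y=1. Observed 0.
Test 1: faults giving observed 0 are {G1 stuck-at-1, G1 inverted output, G2 stuck-at-0, G2 inverted output, G3 stuck-at-1, G3 inverted output, G4 stuck-at-0, G4 inverted output, G5 stuck-at-0, G5 inverted output}.
Test 2 (a=0, b=1, c=1): fault-free G1=1, G2=0, G3=0, G4=0, G5=1 → 1; observed 0. Eliminates G1 stuck-at-1, G1 inverted output, G2 stuck-at-0, G2 inverted output, G3 stuck-at-1, G3 inverted output, G4 stuck-at-0, G4 inverted output.
Test 3 (a=1, b=0, c=1): fault-free G1=1, G2=0, G3=1, G4=0, G5=0 → 0; observed 0. Eliminates G5 inverted output.
Only G5 stuck-at-0 is consistent with every test.

G5 stuck-at-0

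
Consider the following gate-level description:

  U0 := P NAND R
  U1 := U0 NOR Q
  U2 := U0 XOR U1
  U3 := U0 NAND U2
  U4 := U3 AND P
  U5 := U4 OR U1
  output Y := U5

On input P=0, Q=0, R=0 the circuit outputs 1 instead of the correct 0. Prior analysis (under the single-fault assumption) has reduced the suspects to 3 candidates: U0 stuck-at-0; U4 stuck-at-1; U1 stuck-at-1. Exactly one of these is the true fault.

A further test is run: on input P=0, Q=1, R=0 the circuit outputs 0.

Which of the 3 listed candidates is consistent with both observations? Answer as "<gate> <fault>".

Evaluate each candidate on input P=0, Q=1, R=0:
  U0 stuck-at-0: U0=0 [stuck-at-0], U1=0, U2=0, U3=1, U4=0, U5=0 → 0 — matches
  U4 stuck-at-1: U0=1, U1=0, U2=1, U3=0, U4=1 [stuck-at-1], U5=1 → 1 — eliminated
  U1 stuck-at-1: U0=1, U1=1 [stuck-at-1], U2=0, U3=1, U4=0, U5=1 → 1 — eliminated
Only U0 stuck-at-0 reproduces the observed 0.

U0 stuck-at-0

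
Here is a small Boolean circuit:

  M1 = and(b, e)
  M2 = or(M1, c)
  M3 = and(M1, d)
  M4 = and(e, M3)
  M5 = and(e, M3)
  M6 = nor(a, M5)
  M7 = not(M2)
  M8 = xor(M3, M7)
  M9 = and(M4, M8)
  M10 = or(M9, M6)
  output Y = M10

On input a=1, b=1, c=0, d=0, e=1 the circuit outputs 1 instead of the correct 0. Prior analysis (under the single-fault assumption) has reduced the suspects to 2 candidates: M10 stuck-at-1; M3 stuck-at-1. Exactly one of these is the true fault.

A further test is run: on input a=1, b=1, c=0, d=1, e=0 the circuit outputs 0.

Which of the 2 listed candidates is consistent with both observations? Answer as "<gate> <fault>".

Evaluate each candidate on input a=1, b=1, c=0, d=1, e=0:
  M10 stuck-at-1: M1=0, M2=0, M3=0, M4=0, M5=0, M6=0, M7=1, M8=1, M9=0, M10=1 [stuck-at-1] → 1 — eliminated
  M3 stuck-at-1: M1=0, M2=0, M3=1 [stuck-at-1], M4=0, M5=0, M6=0, M7=1, M8=0, M9=0, M10=0 → 0 — matches
Only M3 stuck-at-1 reproduces the observed 0.

M3 stuck-at-1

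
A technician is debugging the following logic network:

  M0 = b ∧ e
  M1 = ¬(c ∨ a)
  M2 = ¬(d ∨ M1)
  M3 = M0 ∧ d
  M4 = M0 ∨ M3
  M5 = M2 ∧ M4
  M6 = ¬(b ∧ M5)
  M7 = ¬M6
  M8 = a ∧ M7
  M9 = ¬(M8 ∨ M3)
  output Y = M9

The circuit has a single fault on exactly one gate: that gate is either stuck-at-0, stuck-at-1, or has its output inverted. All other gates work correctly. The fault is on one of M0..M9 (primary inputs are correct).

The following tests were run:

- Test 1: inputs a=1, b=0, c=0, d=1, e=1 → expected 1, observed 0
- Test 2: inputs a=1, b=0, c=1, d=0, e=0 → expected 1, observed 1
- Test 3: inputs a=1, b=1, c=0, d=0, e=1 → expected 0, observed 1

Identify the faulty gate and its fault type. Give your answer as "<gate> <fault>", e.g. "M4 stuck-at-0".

Fault-free values for test 1 (a=1, b=0, c=0, d=1, e=1): M0=0, M1=0, M2=0, M3=0, M4=0, M5=0, M6=1, M7=0, M8=0, M9=1, giving Y=1. Observed 0.
Test 1: faults giving observed 0 are {M0 stuck-at-1, M0 inverted output, M3 stuck-at-1, M3 inverted output, M6 stuck-at-0, M6 inverted output, M7 stuck-at-1, M7 inverted output, M8 stuck-at-1, M8 inverted output, M9 stuck-at-0, M9 inverted output}.
Test 2 (a=1, b=0, c=1, d=0, e=0): fault-free M0=0, M1=0, M2=1, M3=0, M4=0, M5=0, M6=1, M7=0, M8=0, M9=1 → 1; observed 1. Eliminates M3 stuck-at-1, M3 inverted output, M6 stuck-at-0, M6 inverted output, M7 stuck-at-1, M7 inverted output, M8 stuck-at-1, M8 inverted output, M9 stuck-at-0, M9 inverted output.
Test 3 (a=1, b=1, c=0, d=0, e=1): fault-free M0=1, M1=0, M2=1, M3=0, M4=1, M5=1, M6=0, M7=1, M8=1, M9=0 → 0; observed 1. Eliminates M0 stuck-at-1.
Only M0 inverted output is consistent with every test.

M0 inverted output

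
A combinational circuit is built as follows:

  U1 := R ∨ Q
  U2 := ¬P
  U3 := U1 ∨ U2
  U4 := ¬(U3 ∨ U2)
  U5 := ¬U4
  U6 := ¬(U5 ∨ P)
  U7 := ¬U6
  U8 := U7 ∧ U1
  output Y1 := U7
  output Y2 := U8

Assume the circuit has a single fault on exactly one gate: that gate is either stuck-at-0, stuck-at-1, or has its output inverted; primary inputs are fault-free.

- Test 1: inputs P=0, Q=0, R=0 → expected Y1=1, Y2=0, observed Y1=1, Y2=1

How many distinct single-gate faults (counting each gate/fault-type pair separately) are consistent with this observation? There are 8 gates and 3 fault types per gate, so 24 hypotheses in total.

Fault-free: U1=0, U2=1, U3=1, U4=0, U5=1, U6=0, U7=1, U8=0 → Y1=1, Y2=0. Observed Y1=1, Y2=1.
  U1: stuck-at-1, inverted output ✓; others ✗
  U2: none of the 3 fault types match ✗
  U3: none of the 3 fault types match ✗
  U4: none of the 3 fault types match ✗
  U5: none of the 3 fault types match ✗
  U6: none of the 3 fault types match ✗
  U7: none of the 3 fault types match ✗
  U8: stuck-at-1, inverted output ✓; others ✗
Consistent faults: {U1 stuck-at-1, U1 inverted output, U8 stuck-at-1, U8 inverted output} — 4 in all.

4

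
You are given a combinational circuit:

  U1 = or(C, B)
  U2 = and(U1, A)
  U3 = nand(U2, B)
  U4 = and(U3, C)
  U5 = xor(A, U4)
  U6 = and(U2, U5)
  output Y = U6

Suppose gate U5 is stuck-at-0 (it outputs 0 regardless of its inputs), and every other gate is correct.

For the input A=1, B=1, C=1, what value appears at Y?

Propagate with U5 forced: U1=1, U2=1, U3=0, U4=0, U5=0 [stuck-at-0], U6=0.
So Y = 0. (Without the fault it would be 1.)

0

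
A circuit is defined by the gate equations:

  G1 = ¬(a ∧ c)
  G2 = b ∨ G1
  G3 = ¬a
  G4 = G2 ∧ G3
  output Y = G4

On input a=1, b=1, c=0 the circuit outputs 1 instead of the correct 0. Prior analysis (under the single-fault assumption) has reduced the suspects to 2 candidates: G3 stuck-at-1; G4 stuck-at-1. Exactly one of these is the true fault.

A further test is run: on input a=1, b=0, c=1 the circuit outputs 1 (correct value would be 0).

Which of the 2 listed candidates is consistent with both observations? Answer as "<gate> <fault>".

Evaluate each candidate on input a=1, b=0, c=1:
  G3 stuck-at-1: G1=0, G2=0, G3=1 [stuck-at-1], G4=0 → 0 — eliminated
  G4 stuck-at-1: G1=0, G2=0, G3=0, G4=1 [stuck-at-1] → 1 — matches
Only G4 stuck-at-1 reproduces the observed 1.

G4 stuck-at-1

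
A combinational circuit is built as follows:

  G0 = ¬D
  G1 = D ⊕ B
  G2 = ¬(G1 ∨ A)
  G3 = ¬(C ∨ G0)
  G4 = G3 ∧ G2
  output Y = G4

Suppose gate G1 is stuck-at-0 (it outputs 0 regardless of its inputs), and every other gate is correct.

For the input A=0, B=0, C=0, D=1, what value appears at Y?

Propagate with G1 forced: G0=0, G1=0 [stuck-at-0], G2=1, G3=1, G4=1.
So Y = 1. (Without the fault it would be 0.)

1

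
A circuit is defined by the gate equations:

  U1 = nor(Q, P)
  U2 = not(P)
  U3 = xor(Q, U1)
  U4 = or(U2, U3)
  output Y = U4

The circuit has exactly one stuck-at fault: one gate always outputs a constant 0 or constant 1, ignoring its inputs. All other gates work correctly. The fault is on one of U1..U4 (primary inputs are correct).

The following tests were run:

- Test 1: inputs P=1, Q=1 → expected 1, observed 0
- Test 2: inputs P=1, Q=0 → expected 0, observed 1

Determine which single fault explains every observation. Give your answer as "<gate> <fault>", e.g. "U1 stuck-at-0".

Fault-free values for test 1 (P=1, Q=1): U1=0, U2=0, U3=1, U4=1, giving Y=1. Observed 0.
Test 1: faults giving observed 0 are {U1 stuck-at-1, U3 stuck-at-0, U4 stuck-at-0}.
Test 2 (P=1, Q=0): fault-free U1=0, U2=0, U3=0, U4=0 → 0; observed 1. Eliminates U3 stuck-at-0, U4 stuck-at-0.
Only U1 stuck-at-1 is consistent with every test.

U1 stuck-at-1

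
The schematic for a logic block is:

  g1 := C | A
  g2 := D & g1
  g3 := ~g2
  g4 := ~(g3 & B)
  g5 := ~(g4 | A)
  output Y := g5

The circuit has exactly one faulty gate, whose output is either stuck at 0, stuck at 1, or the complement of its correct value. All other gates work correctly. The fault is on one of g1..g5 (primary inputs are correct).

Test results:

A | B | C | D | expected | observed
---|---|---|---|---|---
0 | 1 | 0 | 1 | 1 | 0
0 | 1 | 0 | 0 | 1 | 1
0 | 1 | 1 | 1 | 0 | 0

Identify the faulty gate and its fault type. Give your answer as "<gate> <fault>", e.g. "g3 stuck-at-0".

Fault-free values for test 1 (A=0, B=1, C=0, D=1): g1=0, g2=0, g3=1, g4=0, g5=1, giving Y=1. Observed 0.
Test 1: faults giving observed 0 are {g1 stuck-at-1, g1 inverted output, g2 stuck-at-1, g2 inverted output, g3 stuck-at-0, g3 inverted output, g4 stuck-at-1, g4 inverted output, g5 stuck-at-0, g5 inverted output}.
Test 2 (A=0, B=1, C=0, D=0): fault-free g1=0, g2=0, g3=1, g4=0, g5=1 → 1; observed 1. Eliminates g2 stuck-at-1, g2 inverted output, g3 stuck-at-0, g3 inverted output, g4 stuck-at-1, g4 inverted output, g5 stuck-at-0, g5 inverted output.
Test 3 (A=0, B=1, C=1, D=1): fault-free g1=1, g2=1, g3=0, g4=1, g5=0 → 0; observed 0. Eliminates g1 inverted output.
Only g1 stuck-at-1 is consistent with every test.

g1 stuck-at-1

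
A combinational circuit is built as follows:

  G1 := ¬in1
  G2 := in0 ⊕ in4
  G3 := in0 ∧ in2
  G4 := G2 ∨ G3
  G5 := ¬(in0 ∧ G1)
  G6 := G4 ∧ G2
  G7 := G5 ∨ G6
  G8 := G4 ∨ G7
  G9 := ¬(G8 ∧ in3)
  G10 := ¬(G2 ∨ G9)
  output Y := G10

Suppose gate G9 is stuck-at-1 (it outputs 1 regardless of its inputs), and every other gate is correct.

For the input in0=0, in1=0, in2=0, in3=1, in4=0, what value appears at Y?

0

Propagate with G9 forced: G1=1, G2=0, G3=0, G4=0, G5=1, G6=0, G7=1, G8=1, G9=1 [stuck-at-1], G10=0.
So Y = 0. (Without the fault it would be 1.)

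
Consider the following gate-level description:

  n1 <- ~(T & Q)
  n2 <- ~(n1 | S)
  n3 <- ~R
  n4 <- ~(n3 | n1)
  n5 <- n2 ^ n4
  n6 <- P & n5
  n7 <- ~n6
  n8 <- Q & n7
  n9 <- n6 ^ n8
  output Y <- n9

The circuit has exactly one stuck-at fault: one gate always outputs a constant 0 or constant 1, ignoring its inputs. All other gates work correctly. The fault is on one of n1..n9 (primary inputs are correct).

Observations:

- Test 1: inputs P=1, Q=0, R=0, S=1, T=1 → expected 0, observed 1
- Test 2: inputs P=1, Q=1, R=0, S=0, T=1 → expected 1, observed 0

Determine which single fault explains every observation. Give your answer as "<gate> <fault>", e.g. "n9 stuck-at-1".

Fault-free values for test 1 (P=1, Q=0, R=0, S=1, T=1): n1=1, n2=0, n3=1, n4=0, n5=0, n6=0, n7=1, n8=0, n9=0, giving Y=0. Observed 1.
Test 1: faults giving observed 1 are {n2 stuck-at-1, n4 stuck-at-1, n5 stuck-at-1, n6 stuck-at-1, n8 stuck-at-1, n9 stuck-at-1}.
Test 2 (P=1, Q=1, R=0, S=0, T=1): fault-free n1=0, n2=1, n3=1, n4=0, n5=1, n6=1, n7=0, n8=0, n9=1 → 1; observed 0. Eliminates n2 stuck-at-1, n4 stuck-at-1, n5 stuck-at-1, n6 stuck-at-1, n9 stuck-at-1.
Only n8 stuck-at-1 is consistent with every test.

n8 stuck-at-1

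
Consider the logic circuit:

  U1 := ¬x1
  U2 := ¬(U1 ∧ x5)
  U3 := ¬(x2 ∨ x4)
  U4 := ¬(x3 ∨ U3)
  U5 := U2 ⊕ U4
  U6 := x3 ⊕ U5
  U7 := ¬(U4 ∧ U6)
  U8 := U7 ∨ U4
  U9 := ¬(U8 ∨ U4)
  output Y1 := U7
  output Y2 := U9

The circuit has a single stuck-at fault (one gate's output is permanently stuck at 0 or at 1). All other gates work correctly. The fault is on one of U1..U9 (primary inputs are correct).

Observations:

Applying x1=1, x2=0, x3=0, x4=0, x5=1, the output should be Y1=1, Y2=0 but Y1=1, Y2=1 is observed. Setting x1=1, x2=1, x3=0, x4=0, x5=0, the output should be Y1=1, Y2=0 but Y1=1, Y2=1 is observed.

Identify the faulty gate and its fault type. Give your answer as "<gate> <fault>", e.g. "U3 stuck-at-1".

Fault-free values for test 1 (x1=1, x2=0, x3=0, x4=0, x5=1): U1=0, U2=1, U3=1, U4=0, U5=1, U6=1, U7=1, U8=1, U9=0, giving Y1=1, Y2=0. Observed Y1=1, Y2=1.
Test 1: faults giving observed Y1=1, Y2=1 are {U8 stuck-at-0, U9 stuck-at-1}.
Test 2 (x1=1, x2=1, x3=0, x4=0, x5=0): fault-free U1=0, U2=1, U3=0, U4=1, U5=0, U6=0, U7=1, U8=1, U9=0 → Y1=1, Y2=0; observed Y1=1, Y2=1. Eliminates U8 stuck-at-0.
Only U9 stuck-at-1 is consistent with every test.

U9 stuck-at-1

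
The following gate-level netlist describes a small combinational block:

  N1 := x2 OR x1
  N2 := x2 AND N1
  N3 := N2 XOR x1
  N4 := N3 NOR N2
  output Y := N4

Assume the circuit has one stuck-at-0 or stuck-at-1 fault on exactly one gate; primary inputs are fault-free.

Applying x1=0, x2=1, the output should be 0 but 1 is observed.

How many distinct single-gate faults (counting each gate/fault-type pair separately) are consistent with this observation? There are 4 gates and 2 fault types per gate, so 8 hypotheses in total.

Fault-free: N1=1, N2=1, N3=1, N4=0 → 0. Observed 1.
  N1 stuck-at-0: output 1 ✓
  N1 stuck-at-1: output 0 ✗
  N2 stuck-at-0: output 1 ✓
  N2 stuck-at-1: output 0 ✗
  N3 stuck-at-0: output 0 ✗
  N3 stuck-at-1: output 0 ✗
  N4 stuck-at-0: output 0 ✗
  N4 stuck-at-1: output 1 ✓
Consistent faults: {N1 stuck-at-0, N2 stuck-at-0, N4 stuck-at-1} — 3 in all.

3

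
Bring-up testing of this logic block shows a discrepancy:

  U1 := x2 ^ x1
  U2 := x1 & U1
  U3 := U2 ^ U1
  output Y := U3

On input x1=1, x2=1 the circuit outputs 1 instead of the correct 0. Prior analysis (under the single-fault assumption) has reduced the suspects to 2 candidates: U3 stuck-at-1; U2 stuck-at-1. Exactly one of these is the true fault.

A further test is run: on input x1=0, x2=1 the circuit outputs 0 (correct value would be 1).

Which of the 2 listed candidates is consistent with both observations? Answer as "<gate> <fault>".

Evaluate each candidate on input x1=0, x2=1:
  U3 stuck-at-1: U1=1, U2=0, U3=1 [stuck-at-1] → 1 — eliminated
  U2 stuck-at-1: U1=1, U2=1 [stuck-at-1], U3=0 → 0 — matches
Only U2 stuck-at-1 reproduces the observed 0.

U2 stuck-at-1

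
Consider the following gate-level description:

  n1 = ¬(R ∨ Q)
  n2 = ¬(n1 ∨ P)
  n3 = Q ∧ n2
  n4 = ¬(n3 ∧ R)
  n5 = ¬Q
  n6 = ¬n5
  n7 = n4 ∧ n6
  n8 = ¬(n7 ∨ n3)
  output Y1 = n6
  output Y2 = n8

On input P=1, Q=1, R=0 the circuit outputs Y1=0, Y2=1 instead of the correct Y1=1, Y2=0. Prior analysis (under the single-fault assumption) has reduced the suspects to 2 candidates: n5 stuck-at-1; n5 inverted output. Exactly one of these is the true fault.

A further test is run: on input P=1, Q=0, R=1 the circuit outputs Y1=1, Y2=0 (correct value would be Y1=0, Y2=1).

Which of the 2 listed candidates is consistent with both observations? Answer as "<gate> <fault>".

Evaluate each candidate on input P=1, Q=0, R=1:
  n5 stuck-at-1: n1=0, n2=0, n3=0, n4=1, n5=1 [stuck-at-1], n6=0, n7=0, n8=1 → Y1=0, Y2=1 — eliminated
  n5 inverted output: n1=0, n2=0, n3=0, n4=1, n5=0 [inverted output], n6=1, n7=1, n8=0 → Y1=1, Y2=0 — matches
Only n5 inverted output reproduces the observed Y1=1, Y2=0.

n5 inverted output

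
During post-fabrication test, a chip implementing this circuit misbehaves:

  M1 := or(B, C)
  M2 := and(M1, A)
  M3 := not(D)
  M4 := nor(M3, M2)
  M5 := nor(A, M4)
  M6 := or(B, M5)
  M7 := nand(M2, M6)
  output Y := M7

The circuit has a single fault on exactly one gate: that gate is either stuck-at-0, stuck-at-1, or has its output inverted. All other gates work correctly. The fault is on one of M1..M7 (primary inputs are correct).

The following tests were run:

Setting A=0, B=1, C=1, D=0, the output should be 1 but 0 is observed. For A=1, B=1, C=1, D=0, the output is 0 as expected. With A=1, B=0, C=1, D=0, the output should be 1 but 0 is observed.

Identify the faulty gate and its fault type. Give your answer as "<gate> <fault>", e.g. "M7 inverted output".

Fault-free values for test 1 (A=0, B=1, C=1, D=0): M1=1, M2=0, M3=1, M4=0, M5=1, M6=1, M7=1, giving Y=1. Observed 0.
Test 1: faults giving observed 0 are {M2 stuck-at-1, M2 inverted output, M7 stuck-at-0, M7 inverted output}.
Test 2 (A=1, B=1, C=1, D=0): fault-free M1=1, M2=1, M3=1, M4=0, M5=0, M6=1, M7=0 → 0; observed 0. Eliminates M2 inverted output, M7 inverted output.
Test 3 (A=1, B=0, C=1, D=0): fault-free M1=1, M2=1, M3=1, M4=0, M5=0, M6=0, M7=1 → 1; observed 0. Eliminates M2 stuck-at-1.
Only M7 stuck-at-0 is consistent with every test.

M7 stuck-at-0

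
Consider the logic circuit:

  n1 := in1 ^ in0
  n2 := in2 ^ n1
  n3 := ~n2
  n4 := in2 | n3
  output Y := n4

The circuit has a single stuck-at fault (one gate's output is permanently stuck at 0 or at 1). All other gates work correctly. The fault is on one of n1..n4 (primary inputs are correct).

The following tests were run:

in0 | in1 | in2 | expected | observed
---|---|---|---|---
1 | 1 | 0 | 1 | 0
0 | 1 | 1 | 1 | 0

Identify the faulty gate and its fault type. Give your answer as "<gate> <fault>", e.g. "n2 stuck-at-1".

Fault-free values for test 1 (in0=1, in1=1, in2=0): n1=0, n2=0, n3=1, n4=1, giving Y=1. Observed 0.
Test 1: faults giving observed 0 are {n1 stuck-at-1, n2 stuck-at-1, n3 stuck-at-0, n4 stuck-at-0}.
Test 2 (in0=0, in1=1, in2=1): fault-free n1=1, n2=0, n3=1, n4=1 → 1; observed 0. Eliminates n1 stuck-at-1, n2 stuck-at-1, n3 stuck-at-0.
Only n4 stuck-at-0 is consistent with every test.

n4 stuck-at-0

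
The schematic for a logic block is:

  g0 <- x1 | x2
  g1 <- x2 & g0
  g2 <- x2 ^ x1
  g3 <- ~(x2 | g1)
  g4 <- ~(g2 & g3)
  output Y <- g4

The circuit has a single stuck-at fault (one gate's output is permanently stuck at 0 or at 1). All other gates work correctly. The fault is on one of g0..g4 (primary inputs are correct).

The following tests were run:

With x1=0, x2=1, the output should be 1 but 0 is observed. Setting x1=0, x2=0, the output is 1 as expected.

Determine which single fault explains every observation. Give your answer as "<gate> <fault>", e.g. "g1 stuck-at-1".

g3 stuck-at-1

Fault-free values for test 1 (x1=0, x2=1): g0=1, g1=1, g2=1, g3=0, g4=1, giving Y=1. Observed 0.
Test 1: faults giving observed 0 are {g3 stuck-at-1, g4 stuck-at-0}.
Test 2 (x1=0, x2=0): fault-free g0=0, g1=0, g2=0, g3=1, g4=1 → 1; observed 1. Eliminates g4 stuck-at-0.
Only g3 stuck-at-1 is consistent with every test.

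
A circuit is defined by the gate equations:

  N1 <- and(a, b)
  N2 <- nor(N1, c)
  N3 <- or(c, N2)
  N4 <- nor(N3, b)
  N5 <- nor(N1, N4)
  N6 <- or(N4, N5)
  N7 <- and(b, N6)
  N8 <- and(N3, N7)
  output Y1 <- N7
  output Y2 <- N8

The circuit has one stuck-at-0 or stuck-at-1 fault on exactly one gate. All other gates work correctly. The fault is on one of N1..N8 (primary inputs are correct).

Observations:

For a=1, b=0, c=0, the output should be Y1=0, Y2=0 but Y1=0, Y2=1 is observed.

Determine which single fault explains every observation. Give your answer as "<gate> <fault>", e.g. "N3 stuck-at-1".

N8 stuck-at-1

Fault-free values for test 1 (a=1, b=0, c=0): N1=0, N2=1, N3=1, N4=0, N5=1, N6=1, N7=0, N8=0, giving Y1=0, Y2=0. Observed Y1=0, Y2=1.
Test 1: faults giving observed Y1=0, Y2=1 are {N8 stuck-at-1}.
Only N8 stuck-at-1 is consistent with every test.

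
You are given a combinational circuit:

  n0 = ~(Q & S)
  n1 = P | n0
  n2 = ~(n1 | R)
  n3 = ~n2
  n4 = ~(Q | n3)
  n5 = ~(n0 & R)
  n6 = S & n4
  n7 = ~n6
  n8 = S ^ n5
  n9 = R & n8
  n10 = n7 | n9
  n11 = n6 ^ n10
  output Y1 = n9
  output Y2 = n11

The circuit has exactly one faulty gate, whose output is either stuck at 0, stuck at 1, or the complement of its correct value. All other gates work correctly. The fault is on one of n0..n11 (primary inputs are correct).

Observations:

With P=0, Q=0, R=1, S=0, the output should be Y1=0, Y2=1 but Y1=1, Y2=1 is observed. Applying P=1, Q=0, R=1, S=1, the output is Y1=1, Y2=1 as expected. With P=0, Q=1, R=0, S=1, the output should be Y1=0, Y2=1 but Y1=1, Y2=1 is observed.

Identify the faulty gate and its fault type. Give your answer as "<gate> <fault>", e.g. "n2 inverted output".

Fault-free values for test 1 (P=0, Q=0, R=1, S=0): n0=1, n1=1, n2=0, n3=1, n4=0, n5=0, n6=0, n7=1, n8=0, n9=0, n10=1, n11=1, giving Y1=0, Y2=1. Observed Y1=1, Y2=1.
Test 1: faults giving observed Y1=1, Y2=1 are {n0 stuck-at-0, n0 inverted output, n5 stuck-at-1, n5 inverted output, n8 stuck-at-1, n8 inverted output, n9 stuck-at-1, n9 inverted output}.
Test 2 (P=1, Q=0, R=1, S=1): fault-free n0=1, n1=1, n2=0, n3=1, n4=0, n5=0, n6=0, n7=1, n8=1, n9=1, n10=1, n11=1 → Y1=1, Y2=1; observed Y1=1, Y2=1. Eliminates n0 stuck-at-0, n0 inverted output, n5 stuck-at-1, n5 inverted output, n8 inverted output, n9 inverted output.
Test 3 (P=0, Q=1, R=0, S=1): fault-free n0=0, n1=0, n2=1, n3=0, n4=0, n5=1, n6=0, n7=1, n8=0, n9=0, n10=1, n11=1 → Y1=0, Y2=1; observed Y1=1, Y2=1. Eliminates n8 stuck-at-1.
Only n9 stuck-at-1 is consistent with every test.

n9 stuck-at-1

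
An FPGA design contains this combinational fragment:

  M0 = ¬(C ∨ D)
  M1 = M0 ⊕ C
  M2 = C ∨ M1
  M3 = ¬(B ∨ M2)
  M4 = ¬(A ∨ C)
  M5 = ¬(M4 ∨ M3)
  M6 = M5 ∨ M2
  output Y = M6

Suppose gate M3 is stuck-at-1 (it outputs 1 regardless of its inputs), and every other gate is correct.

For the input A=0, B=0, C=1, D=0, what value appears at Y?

Propagate with M3 forced: M0=0, M1=1, M2=1, M3=1 [stuck-at-1], M4=0, M5=0, M6=1.
So Y = 1. (Same as the fault-free value — the fault is masked on this input.)

1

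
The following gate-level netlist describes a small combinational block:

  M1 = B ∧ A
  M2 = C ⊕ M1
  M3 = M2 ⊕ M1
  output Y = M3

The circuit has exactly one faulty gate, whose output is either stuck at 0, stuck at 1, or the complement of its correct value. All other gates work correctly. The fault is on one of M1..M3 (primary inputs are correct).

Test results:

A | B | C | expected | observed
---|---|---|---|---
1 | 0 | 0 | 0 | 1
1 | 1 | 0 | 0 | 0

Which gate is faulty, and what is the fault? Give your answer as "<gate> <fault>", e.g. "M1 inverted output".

Fault-free values for test 1 (A=1, B=0, C=0): M1=0, M2=0, M3=0, giving Y=0. Observed 1.
Test 1: faults giving observed 1 are {M2 stuck-at-1, M2 inverted output, M3 stuck-at-1, M3 inverted output}.
Test 2 (A=1, B=1, C=0): fault-free M1=1, M2=1, M3=0 → 0; observed 0. Eliminates M2 inverted output, M3 stuck-at-1, M3 inverted output.
Only M2 stuck-at-1 is consistent with every test.

M2 stuck-at-1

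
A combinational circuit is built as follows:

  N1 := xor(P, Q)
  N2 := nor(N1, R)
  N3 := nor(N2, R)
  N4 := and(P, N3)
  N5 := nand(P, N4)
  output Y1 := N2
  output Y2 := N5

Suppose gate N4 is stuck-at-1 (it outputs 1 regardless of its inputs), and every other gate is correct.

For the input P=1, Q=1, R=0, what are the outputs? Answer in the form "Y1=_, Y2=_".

Propagate with N4 forced: N1=0, N2=1, N3=0, N4=1 [stuck-at-1], N5=0.
So the outputs are Y1=1, Y2=0. (Without the fault they would be Y1=1, Y2=1.)

Y1=1, Y2=0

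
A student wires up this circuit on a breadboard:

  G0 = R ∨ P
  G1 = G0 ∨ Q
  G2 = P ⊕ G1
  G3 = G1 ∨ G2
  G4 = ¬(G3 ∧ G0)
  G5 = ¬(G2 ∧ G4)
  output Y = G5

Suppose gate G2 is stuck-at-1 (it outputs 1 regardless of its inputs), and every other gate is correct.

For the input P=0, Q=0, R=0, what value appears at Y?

Propagate with G2 forced: G0=0, G1=0, G2=1 [stuck-at-1], G3=1, G4=1, G5=0.
So Y = 0. (Without the fault it would be 1.)

0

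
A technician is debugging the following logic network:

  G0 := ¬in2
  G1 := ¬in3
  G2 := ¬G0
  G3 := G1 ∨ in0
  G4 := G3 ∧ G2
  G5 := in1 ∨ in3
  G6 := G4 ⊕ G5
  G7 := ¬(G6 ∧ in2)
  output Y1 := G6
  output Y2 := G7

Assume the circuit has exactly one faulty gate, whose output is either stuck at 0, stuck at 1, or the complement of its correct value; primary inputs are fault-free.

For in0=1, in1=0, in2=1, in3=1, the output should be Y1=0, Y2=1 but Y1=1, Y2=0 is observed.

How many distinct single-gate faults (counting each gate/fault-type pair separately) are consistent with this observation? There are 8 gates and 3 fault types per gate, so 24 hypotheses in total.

12

Fault-free: G0=0, G1=0, G2=1, G3=1, G4=1, G5=1, G6=0, G7=1 → Y1=0, Y2=1. Observed Y1=1, Y2=0.
  G0: stuck-at-1, inverted output ✓; others ✗
  G1: none of the 3 fault types match ✗
  G2: stuck-at-0, inverted output ✓; others ✗
  G3: stuck-at-0, inverted output ✓; others ✗
  G4: stuck-at-0, inverted output ✓; others ✗
  G5: stuck-at-0, inverted output ✓; others ✗
  G6: stuck-at-1, inverted output ✓; others ✗
  G7: none of the 3 fault types match ✗
Consistent faults: {G0 stuck-at-1, G0 inverted output, G2 stuck-at-0, G2 inverted output, G3 stuck-at-0, G3 inverted output, G4 stuck-at-0, G4 inverted output, G5 stuck-at-0, G5 inverted output, G6 stuck-at-1, G6 inverted output} — 12 in all.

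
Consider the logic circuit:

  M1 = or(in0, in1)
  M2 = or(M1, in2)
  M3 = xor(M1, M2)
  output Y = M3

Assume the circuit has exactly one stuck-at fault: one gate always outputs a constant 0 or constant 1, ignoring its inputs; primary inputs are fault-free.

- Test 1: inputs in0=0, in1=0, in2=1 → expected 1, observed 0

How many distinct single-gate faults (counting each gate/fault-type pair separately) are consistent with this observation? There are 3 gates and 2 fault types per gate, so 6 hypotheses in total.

Fault-free: M1=0, M2=1, M3=1 → 1. Observed 0.
  M1 stuck-at-0: output 1 ✗
  M1 stuck-at-1: output 0 ✓
  M2 stuck-at-0: output 0 ✓
  M2 stuck-at-1: output 1 ✗
  M3 stuck-at-0: output 0 ✓
  M3 stuck-at-1: output 1 ✗
Consistent faults: {M1 stuck-at-1, M2 stuck-at-0, M3 stuck-at-0} — 3 in all.

3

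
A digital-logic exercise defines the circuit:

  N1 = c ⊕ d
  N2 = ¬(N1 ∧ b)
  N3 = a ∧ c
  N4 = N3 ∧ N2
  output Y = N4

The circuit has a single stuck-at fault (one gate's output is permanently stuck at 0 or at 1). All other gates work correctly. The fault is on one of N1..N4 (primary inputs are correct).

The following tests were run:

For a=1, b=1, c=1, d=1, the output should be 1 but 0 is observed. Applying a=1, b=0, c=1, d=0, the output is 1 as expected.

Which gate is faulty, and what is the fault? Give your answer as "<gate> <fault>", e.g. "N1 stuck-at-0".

Fault-free values for test 1 (a=1, b=1, c=1, d=1): N1=0, N2=1, N3=1, N4=1, giving Y=1. Observed 0.
Test 1: faults giving observed 0 are {N1 stuck-at-1, N2 stuck-at-0, N3 stuck-at-0, N4 stuck-at-0}.
Test 2 (a=1, b=0, c=1, d=0): fault-free N1=1, N2=1, N3=1, N4=1 → 1; observed 1. Eliminates N2 stuck-at-0, N3 stuck-at-0, N4 stuck-at-0.
Only N1 stuck-at-1 is consistent with every test.

N1 stuck-at-1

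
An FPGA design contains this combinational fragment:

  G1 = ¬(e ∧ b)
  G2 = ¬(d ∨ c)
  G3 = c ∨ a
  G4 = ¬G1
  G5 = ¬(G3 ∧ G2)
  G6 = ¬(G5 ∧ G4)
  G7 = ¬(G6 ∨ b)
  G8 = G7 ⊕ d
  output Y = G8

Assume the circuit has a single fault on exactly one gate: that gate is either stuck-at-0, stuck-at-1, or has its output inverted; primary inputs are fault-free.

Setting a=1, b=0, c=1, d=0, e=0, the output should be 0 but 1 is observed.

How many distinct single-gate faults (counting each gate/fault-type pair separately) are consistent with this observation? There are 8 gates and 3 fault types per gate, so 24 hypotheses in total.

Fault-free: G1=1, G2=0, G3=1, G4=0, G5=1, G6=1, G7=0, G8=0 → 0. Observed 1.
  G1: stuck-at-0, inverted output ✓; others ✗
  G2: none of the 3 fault types match ✗
  G3: none of the 3 fault types match ✗
  G4: stuck-at-1, inverted output ✓; others ✗
  G5: none of the 3 fault types match ✗
  G6: stuck-at-0, inverted output ✓; others ✗
  G7: stuck-at-1, inverted output ✓; others ✗
  G8: stuck-at-1, inverted output ✓; others ✗
Consistent faults: {G1 stuck-at-0, G1 inverted output, G4 stuck-at-1, G4 inverted output, G6 stuck-at-0, G6 inverted output, G7 stuck-at-1, G7 inverted output, G8 stuck-at-1, G8 inverted output} — 10 in all.

10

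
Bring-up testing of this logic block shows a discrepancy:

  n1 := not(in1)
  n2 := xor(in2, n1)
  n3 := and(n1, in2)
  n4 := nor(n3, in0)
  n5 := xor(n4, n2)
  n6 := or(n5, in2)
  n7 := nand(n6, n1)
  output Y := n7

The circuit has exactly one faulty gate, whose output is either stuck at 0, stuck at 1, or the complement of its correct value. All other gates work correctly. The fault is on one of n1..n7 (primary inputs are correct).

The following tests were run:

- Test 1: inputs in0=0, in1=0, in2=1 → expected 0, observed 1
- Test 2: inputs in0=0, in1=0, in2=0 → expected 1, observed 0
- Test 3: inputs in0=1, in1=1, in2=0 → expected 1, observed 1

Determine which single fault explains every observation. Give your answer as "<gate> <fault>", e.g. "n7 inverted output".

n6 inverted output

Fault-free values for test 1 (in0=0, in1=0, in2=1): n1=1, n2=0, n3=1, n4=0, n5=0, n6=1, n7=0, giving Y=0. Observed 1.
Test 1: faults giving observed 1 are {n1 stuck-at-0, n1 inverted output, n6 stuck-at-0, n6 inverted output, n7 stuck-at-1, n7 inverted output}.
Test 2 (in0=0, in1=0, in2=0): fault-free n1=1, n2=1, n3=0, n4=1, n5=0, n6=0, n7=1 → 1; observed 0. Eliminates n1 stuck-at-0, n1 inverted output, n6 stuck-at-0, n7 stuck-at-1.
Test 3 (in0=1, in1=1, in2=0): fault-free n1=0, n2=0, n3=0, n4=0, n5=0, n6=0, n7=1 → 1; observed 1. Eliminates n7 inverted output.
Only n6 inverted output is consistent with every test.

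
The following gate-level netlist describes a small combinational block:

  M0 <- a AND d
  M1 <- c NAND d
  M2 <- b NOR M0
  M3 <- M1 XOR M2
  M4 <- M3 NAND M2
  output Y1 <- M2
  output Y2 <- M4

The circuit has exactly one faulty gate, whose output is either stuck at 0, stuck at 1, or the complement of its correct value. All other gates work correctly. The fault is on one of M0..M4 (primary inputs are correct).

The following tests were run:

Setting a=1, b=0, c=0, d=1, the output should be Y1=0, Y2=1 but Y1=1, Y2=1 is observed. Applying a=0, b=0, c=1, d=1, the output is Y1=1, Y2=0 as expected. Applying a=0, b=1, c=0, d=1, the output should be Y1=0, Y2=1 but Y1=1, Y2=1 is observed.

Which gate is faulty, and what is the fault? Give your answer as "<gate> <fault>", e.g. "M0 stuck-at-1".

Fault-free values for test 1 (a=1, b=0, c=0, d=1): M0=1, M1=1, M2=0, M3=1, M4=1, giving Y1=0, Y2=1. Observed Y1=1, Y2=1.
Test 1: faults giving observed Y1=1, Y2=1 are {M0 stuck-at-0, M0 inverted output, M2 stuck-at-1, M2 inverted output}.
Test 2 (a=0, b=0, c=1, d=1): fault-free M0=0, M1=0, M2=1, M3=1, M4=0 → Y1=1, Y2=0; observed Y1=1, Y2=0. Eliminates M0 inverted output, M2 inverted output.
Test 3 (a=0, b=1, c=0, d=1): fault-free M0=0, M1=1, M2=0, M3=1, M4=1 → Y1=0, Y2=1; observed Y1=1, Y2=1. Eliminates M0 stuck-at-0.
Only M2 stuck-at-1 is consistent with every test.

M2 stuck-at-1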